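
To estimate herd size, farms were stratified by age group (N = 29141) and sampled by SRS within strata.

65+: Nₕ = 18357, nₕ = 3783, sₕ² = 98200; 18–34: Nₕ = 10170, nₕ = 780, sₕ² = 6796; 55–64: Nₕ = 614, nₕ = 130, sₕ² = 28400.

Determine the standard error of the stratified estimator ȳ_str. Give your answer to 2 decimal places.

Var(ȳ_str) = Σₕ Wₕ²(1 − fₕ)sₕ²/nₕ with Wₕ = Nₕ/N, N = 29141.
65+: Wₕ = 0.62993720; term = 0.62993720²·(1 − 0.20607942)·98200/3783 = 8.1779927.
18–34: Wₕ = 0.34899283; term = 0.34899283²·(1 − 0.07669617)·6796/780 = 0.97979769.
55–64: Wₕ = 0.02106997; term = 0.02106997²·(1 − 0.21172638)·28400/130 = 0.07645041.
Sum = 9.2342408.
SE = √(9.2342408) = 3.04.

3.04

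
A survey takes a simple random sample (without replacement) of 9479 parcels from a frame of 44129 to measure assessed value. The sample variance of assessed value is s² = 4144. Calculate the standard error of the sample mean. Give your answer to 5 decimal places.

0.58589

Under SRS without replacement, Var(ȳ) = (1 − f)·s²/n with f = n/N = 9479/44129 = 0.21480206.
Var(ȳ) = (1 − 0.21480206)·4144/9479 = 0.78519794·0.43717692 = 0.34327042.
SE(ȳ) = √(0.34327042) = 0.58589.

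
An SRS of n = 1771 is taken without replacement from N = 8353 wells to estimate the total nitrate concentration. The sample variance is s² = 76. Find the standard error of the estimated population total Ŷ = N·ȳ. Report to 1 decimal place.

1536.0

Var(Ŷ) = N²·Var(ȳ) = N²·(1 − n/N)·s²/n.
f = 1771/8353 = 0.21201963; Var(ȳ) = 0.78798037·76/1771 = 0.033815081.
Var(Ŷ) = 8353² · 0.033815081 = 2.3593664 × 10^6.
SE(Ŷ) = √(2.3593664 × 10^6) = 1536.0.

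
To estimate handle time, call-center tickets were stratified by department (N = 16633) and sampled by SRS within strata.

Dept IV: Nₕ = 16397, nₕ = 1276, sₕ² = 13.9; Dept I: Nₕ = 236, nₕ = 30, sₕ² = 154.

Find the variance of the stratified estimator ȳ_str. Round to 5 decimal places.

Var(ȳ_str) = Σₕ Wₕ²(1 − fₕ)sₕ²/nₕ with Wₕ = Nₕ/N, N = 16633.
Dept IV: Wₕ = 0.98581134; term = 0.98581134²·(1 − 0.07781911)·13.9/1276 = 0.0097626532.
Dept I: Wₕ = 0.01418866; term = 0.01418866²·(1 − 0.12711864)·154/30 = 9.0206434 × 10^-4.
Sum = 0.010664718.

0.01066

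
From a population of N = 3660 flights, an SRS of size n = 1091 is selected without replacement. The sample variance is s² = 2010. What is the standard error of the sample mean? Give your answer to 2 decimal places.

Under SRS without replacement, Var(ȳ) = (1 − f)·s²/n with f = n/N = 1091/3660 = 0.29808743.
Var(ȳ) = (1 − 0.29808743)·2010/1091 = 0.70191257·1.8423465 = 1.2931661.
SE(ȳ) = √(1.2931661) = 1.14.

1.14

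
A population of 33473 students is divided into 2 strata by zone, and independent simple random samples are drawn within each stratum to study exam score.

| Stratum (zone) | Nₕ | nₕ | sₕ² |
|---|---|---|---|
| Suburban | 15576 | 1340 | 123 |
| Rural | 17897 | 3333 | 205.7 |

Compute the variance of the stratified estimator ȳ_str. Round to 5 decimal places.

Var(ȳ_str) = Σₕ Wₕ²(1 − fₕ)sₕ²/nₕ with Wₕ = Nₕ/N, N = 33473.
Suburban: Wₕ = 0.46533027; term = 0.46533027²·(1 − 0.08602979)·123/1340 = 0.018165818.
Rural: Wₕ = 0.53466973; term = 0.53466973²·(1 − 0.18623233)·205.7/3333 = 0.014357228.
Sum = 0.032523046.

0.03252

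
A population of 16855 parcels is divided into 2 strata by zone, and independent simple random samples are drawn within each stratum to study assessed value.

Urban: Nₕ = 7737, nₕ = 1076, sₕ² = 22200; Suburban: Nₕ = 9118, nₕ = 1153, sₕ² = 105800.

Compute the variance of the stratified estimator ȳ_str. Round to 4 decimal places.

Var(ȳ_str) = Σₕ Wₕ²(1 − fₕ)sₕ²/nₕ with Wₕ = Nₕ/N, N = 16855.
Urban: Wₕ = 0.45903293; term = 0.45903293²·(1 − 0.13907199)·22200/1076 = 3.7427879.
Suburban: Wₕ = 0.54096707; term = 0.54096707²·(1 − 0.12645317)·105800/1153 = 23.457634.
Sum = 27.200422.

27.2004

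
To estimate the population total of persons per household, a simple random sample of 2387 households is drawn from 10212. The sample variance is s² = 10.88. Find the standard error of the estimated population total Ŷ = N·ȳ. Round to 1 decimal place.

603.5

Var(Ŷ) = N²·Var(ȳ) = N²·(1 − n/N)·s²/n.
f = 2387/10212 = 0.23374461; Var(ȳ) = 0.76625539·10.88/2387 = 0.0034926094.
Var(Ŷ) = 10212² · 0.0034926094 = 364226.58.
SE(Ŷ) = √(364226.58) = 603.5.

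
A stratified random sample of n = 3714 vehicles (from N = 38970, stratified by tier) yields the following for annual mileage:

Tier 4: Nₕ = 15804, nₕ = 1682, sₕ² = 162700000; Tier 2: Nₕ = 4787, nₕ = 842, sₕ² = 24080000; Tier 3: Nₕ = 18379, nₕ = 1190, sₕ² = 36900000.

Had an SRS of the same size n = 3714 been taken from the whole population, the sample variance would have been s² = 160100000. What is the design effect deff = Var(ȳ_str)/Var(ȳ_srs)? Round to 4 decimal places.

0.5390

Var(ȳ_str) = Σ Wₕ²(1−fₕ)sₕ²/nₕ with Wₕ = Nₕ/38970:
  Tier 4: (15804/38970)²·(1−1682/15804)·162700000/1682 = 14215.56
  Tier 2: (4787/38970)²·(1−842/4787)·24080000/842 = 355.62642
  Tier 3: (18379/38970)²·(1−1190/18379)·36900000/1190 = 6450.4659
  → Var(ȳ_str) = 21021.652.
Var(ȳ_srs) = (1 − 3714/38970)·160100000/3714 = 38998.874.
deff = 21021.652 / 38998.874 = 0.5390.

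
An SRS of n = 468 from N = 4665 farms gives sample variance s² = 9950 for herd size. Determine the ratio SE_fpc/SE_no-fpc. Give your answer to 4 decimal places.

0.9485

f = n/N = 468/4665 = 0.10032154.
SE_no-fpc = √(s²/n) = 4.6109309; SE_fpc = √((1−f)s²/n) = 4.3735317.
Ratio = √(1−f) = 0.94851381.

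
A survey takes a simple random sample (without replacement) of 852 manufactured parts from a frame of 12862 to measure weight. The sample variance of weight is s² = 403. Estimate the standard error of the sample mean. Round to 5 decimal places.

Under SRS without replacement, Var(ȳ) = (1 − f)·s²/n with f = n/N = 852/12862 = 0.06624164.
Var(ȳ) = (1 − 0.06624164)·403/852 = 0.93375836·0.47300469 = 0.44167209.
SE(ȳ) = √(0.44167209) = 0.66458.

0.66458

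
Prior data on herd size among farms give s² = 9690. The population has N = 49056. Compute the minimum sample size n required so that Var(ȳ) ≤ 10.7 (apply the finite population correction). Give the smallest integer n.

Without fpc, n₀ = s²/D = 9690/10.7 = 905.6075.
With fpc, (1 − n/N)·s²/n ≤ D requires n ≥ n₀/(1 + n₀/N) = 905.6075/(1 + 905.6075/49056) = 889.1924.
Rounding up, n = 890.

890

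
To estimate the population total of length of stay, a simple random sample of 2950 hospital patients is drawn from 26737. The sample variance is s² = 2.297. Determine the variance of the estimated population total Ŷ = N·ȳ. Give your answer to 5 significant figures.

Var(Ŷ) = N²·Var(ȳ) = N²·(1 − n/N)·s²/n.
f = 2950/26737 = 0.11033399; Var(ȳ) = 0.88966601·2.297/2950 = 6.9273316 × 10^-4.
Var(Ŷ) = 26737² · (6.9273316 × 10^-4) = 495212.19.

495210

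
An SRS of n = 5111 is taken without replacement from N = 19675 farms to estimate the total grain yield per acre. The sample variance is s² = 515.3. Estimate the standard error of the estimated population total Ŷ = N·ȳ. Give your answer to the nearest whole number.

Var(Ŷ) = N²·Var(ȳ) = N²·(1 − n/N)·s²/n.
f = 5111/19675 = 0.25977128; Var(ȳ) = 0.74022872·515.3/5111 = 0.07463116.
Var(Ŷ) = 19675² · 0.07463116 = 2.8890142 × 10^7.
SE(Ŷ) = √(2.8890142 × 10^7) = 5375.

5375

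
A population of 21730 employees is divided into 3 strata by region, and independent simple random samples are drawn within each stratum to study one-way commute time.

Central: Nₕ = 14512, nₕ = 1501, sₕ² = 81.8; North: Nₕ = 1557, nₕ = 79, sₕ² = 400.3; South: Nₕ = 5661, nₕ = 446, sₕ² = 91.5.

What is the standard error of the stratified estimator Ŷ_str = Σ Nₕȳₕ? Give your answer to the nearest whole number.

Var(Ŷ_str) = Σₕ Nₕ²(1 − fₕ)sₕ²/nₕ.
Central: 14512²·(1 − 1501/14512)·81.8/1501 = 1.0289886 × 10^7.
North: 1557²·(1 − 79/1557)·400.3/79 = 1.1660617 × 10^7.
South: 5661²·(1 − 446/5661)·91.5/446 = 6.0566671 × 10^6.
Sum = 2.800717 × 10^7.
SE = √(2.800717 × 10^7) = 5292.

5292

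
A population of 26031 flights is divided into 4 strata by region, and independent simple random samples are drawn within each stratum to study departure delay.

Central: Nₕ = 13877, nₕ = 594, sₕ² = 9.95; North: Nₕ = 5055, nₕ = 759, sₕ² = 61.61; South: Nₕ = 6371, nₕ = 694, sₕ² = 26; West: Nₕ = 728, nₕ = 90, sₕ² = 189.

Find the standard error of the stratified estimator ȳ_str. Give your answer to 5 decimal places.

0.10294

Var(ȳ_str) = Σₕ Wₕ²(1 − fₕ)sₕ²/nₕ with Wₕ = Nₕ/N, N = 26031.
Central: Wₕ = 0.53309516; term = 0.53309516²·(1 − 0.04280464)·9.95/594 = 0.0045566607.
North: Wₕ = 0.19419154; term = 0.19419154²·(1 − 0.15014837)·61.61/759 = 0.0026014361.
South: Wₕ = 0.24474665; term = 0.24474665²·(1 − 0.10893109)·26/694 = 0.0019996716.
West: Wₕ = 0.02796666; term = 0.02796666²·(1 − 0.12362637)·189/90 = 0.001439427.
Sum = 0.010597195.
SE = √(0.010597195) = 0.10294.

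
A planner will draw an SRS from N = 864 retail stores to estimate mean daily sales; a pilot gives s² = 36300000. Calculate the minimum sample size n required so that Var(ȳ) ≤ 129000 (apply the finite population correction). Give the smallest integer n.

213

Without fpc, n₀ = s²/D = 36300000/129000 = 281.3953.
With fpc, (1 − n/N)·s²/n ≤ D requires n ≥ n₀/(1 + n₀/N) = 281.3953/(1 + 281.3953/864) = 212.2634.
Rounding up, n = 213.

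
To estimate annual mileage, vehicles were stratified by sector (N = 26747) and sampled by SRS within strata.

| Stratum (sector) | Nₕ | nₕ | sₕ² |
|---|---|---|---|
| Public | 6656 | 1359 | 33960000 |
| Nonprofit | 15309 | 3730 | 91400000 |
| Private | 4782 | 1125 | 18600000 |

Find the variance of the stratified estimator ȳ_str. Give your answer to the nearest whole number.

Var(ȳ_str) = Σₕ Wₕ²(1 − fₕ)sₕ²/nₕ with Wₕ = Nₕ/N, N = 26747.
Public: Wₕ = 0.24885034; term = 0.24885034²·(1 − 0.20417668)·33960000/1359 = 1231.5197.
Nonprofit: Wₕ = 0.57236326; term = 0.57236326²·(1 − 0.24364753)·91400000/3730 = 6071.627.
Private: Wₕ = 0.17878641; term = 0.17878641²·(1 − 0.23525721)·18600000/1125 = 404.15206.
Sum = 7707.2988.

7707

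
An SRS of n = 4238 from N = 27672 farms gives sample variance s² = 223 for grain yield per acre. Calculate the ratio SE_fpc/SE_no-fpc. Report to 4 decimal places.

f = n/N = 4238/27672 = 0.15315120.
SE_no-fpc = √(s²/n) = 0.22938867; SE_fpc = √((1−f)s²/n) = 0.21109352.
Ratio = √(1−f) = 0.92024388.

0.9202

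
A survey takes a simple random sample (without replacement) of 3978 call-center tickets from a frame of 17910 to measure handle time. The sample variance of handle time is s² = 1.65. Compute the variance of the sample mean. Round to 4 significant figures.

Under SRS without replacement, Var(ȳ) = (1 − f)·s²/n with f = n/N = 3978/17910 = 0.22211055.
Var(ȳ) = (1 − 0.22211055)·1.65/3978 = 0.77788945·4.147813 × 10^-4 = 3.2265399 × 10^-4.

3.227 × 10^-4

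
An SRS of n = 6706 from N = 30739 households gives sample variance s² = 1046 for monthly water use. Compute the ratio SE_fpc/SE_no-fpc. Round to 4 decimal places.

0.8842

f = n/N = 6706/30739 = 0.21815934.
SE_no-fpc = √(s²/n) = 0.39494268; SE_fpc = √((1−f)s²/n) = 0.34921524.
Ratio = √(1−f) = 0.88421754.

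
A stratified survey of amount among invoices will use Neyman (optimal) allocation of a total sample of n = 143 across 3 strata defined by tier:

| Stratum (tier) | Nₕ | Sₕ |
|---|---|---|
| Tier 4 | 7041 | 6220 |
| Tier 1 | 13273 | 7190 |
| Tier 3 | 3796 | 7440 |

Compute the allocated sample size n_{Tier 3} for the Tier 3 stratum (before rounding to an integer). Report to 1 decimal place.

24.1

Neyman allocation: nₕ = n·NₕSₕ / Σⱼ NⱼSⱼ.
Σ NⱼSⱼ = 7041·6220 + 13273·7190 + 3796·7440 = 1.6747013 × 10^8.
n_{Tier 3} = 143·3796·7440 / (1.6747013 × 10^8) = 24.1.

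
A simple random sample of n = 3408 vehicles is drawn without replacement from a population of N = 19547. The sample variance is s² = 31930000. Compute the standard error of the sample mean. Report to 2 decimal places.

87.95

Under SRS without replacement, Var(ȳ) = (1 − f)·s²/n with f = n/N = 3408/19547 = 0.17434900.
Var(ȳ) = (1 − 0.17434900)·31930000/3408 = 0.82565100·9369.1315 = 7735.6327.
SE(ȳ) = √(7735.6327) = 87.95.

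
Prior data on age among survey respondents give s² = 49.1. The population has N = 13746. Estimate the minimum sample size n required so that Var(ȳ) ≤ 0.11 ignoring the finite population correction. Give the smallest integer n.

Without fpc, n₀ = s²/D = 49.1/0.11 = 446.3636.
Rounding up, n = 447.

447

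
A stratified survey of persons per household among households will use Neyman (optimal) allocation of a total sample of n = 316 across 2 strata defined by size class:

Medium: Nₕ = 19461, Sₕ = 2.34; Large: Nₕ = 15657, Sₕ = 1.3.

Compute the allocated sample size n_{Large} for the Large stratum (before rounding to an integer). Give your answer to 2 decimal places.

Neyman allocation: nₕ = n·NₕSₕ / Σⱼ NⱼSⱼ.
Σ NⱼSⱼ = 19461·2.34 + 15657·1.3 = 65892.84.
n_{Large} = 316·15657·1.3 / 65892.84 = 97.61.

97.61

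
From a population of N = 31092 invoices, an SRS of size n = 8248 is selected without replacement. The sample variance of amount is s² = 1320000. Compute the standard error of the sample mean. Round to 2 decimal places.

10.84

Under SRS without replacement, Var(ȳ) = (1 − f)·s²/n with f = n/N = 8248/31092 = 0.26527724.
Var(ȳ) = (1 − 0.26527724)·1320000/8248 = 0.73472276·160.0388 = 117.58415.
SE(ȳ) = √(117.58415) = 10.84.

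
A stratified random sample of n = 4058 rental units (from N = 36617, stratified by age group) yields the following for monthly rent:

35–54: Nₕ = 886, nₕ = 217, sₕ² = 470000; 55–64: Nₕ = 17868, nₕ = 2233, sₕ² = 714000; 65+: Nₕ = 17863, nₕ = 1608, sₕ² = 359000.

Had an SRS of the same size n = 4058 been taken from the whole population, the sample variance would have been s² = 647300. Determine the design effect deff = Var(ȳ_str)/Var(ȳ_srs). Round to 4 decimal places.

0.8173

Var(ȳ_str) = Σ Wₕ²(1−fₕ)sₕ²/nₕ with Wₕ = Nₕ/36617:
  35–54: (886/36617)²·(1−217/886)·470000/217 = 0.95748602
  55–64: (17868/36617)²·(1−2233/17868)·714000/2233 = 66.62202
  65+: (17863/36617)²·(1−1608/17863)·359000/1608 = 48.348639
  → Var(ȳ_str) = 115.92815.
Var(ȳ_srs) = (1 − 4058/36617)·647300/4058 = 141.83449.
deff = 115.92815 / 141.83449 = 0.8173.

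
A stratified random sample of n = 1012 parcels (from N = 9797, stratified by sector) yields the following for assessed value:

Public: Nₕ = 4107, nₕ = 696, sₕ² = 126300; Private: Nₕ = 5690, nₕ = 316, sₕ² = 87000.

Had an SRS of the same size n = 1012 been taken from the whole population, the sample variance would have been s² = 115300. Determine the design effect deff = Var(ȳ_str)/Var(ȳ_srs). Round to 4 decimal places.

Var(ȳ_str) = Σ Wₕ²(1−fₕ)sₕ²/nₕ with Wₕ = Nₕ/9797:
  Public: (4107/9797)²·(1−696/4107)·126300/696 = 26.485875
  Private: (5690/9797)²·(1−316/5690)·87000/316 = 87.711368
  → Var(ȳ_str) = 114.19724.
Var(ȳ_srs) = (1 − 1012/9797)·115300/1012 = 102.1639.
deff = 114.19724 / 102.1639 = 1.1178.

1.1178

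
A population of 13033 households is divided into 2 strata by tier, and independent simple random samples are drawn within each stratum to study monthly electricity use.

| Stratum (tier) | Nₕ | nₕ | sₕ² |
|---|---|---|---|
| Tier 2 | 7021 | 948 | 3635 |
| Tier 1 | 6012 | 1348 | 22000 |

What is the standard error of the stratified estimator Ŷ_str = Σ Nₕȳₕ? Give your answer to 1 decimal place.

Var(Ŷ_str) = Σₕ Nₕ²(1 − fₕ)sₕ²/nₕ.
Tier 2: 7021²·(1 − 948/7021)·3635/948 = 1.6349269 × 10^8.
Tier 1: 6012²·(1 − 1348/6012)·22000/1348 = 4.5762559 × 10^8.
Sum = 6.2111828 × 10^8.
SE = √(6.2111828 × 10^8) = 24922.2.

24922.2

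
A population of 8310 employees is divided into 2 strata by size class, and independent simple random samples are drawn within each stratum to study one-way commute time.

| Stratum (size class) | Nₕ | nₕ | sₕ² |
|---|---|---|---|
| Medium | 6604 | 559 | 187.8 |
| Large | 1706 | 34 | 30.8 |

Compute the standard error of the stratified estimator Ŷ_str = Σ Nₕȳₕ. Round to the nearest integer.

Var(Ŷ_str) = Σₕ Nₕ²(1 − fₕ)sₕ²/nₕ.
Medium: 6604²·(1 − 559/6604)·187.8/559 = 1.3411803 × 10^7.
Large: 1706²·(1 − 34/1706)·30.8/34 = 2.5839678 × 10^6.
Sum = 1.5995771 × 10^7.
SE = √(1.5995771 × 10^7) = 3999.

3999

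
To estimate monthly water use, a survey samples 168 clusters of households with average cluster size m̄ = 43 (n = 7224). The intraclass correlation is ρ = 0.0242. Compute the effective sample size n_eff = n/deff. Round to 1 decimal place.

3582.6

deff = 1 + (43 − 1)·0.0242 = 1 + 1.0164 = 2.0164.
n_eff = 7224 / 2.0164 = 3582.6.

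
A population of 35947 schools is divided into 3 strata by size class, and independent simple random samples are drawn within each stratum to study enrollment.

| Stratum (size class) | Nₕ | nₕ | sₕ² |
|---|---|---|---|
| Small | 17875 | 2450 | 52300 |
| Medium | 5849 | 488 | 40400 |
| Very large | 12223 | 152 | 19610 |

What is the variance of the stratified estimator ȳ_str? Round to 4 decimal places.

Var(ȳ_str) = Σₕ Wₕ²(1 − fₕ)sₕ²/nₕ with Wₕ = Nₕ/N, N = 35947.
Small: Wₕ = 0.49725985; term = 0.49725985²·(1 − 0.13706294)·52300/2450 = 4.5549281.
Medium: Wₕ = 0.16271177; term = 0.16271177²·(1 − 0.08343307)·40400/488 = 2.0089247.
Very large: Wₕ = 0.34002838; term = 0.34002838²·(1 − 0.01243557)·19610/152 = 14.730916.
Sum = 21.294769.

21.2948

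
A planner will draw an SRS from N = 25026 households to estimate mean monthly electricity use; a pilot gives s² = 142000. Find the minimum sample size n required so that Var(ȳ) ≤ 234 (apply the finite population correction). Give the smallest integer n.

Without fpc, n₀ = s²/D = 142000/234 = 606.8376.
With fpc, (1 − n/N)·s²/n ≤ D requires n ≥ n₀/(1 + n₀/N) = 606.8376/(1 + 606.8376/25026) = 592.4712.
Rounding up, n = 593.

593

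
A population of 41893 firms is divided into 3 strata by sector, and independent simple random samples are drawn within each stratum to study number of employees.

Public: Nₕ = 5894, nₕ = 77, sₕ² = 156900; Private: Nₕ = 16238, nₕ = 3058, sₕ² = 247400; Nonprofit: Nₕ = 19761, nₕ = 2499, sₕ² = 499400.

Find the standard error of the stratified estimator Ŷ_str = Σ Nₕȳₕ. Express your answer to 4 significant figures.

Var(Ŷ_str) = Σₕ Nₕ²(1 − fₕ)sₕ²/nₕ.
Public: 5894²·(1 − 77/5894)·156900/77 = 6.9862064 × 10^10.
Private: 16238²·(1 − 3058/16238)·247400/3058 = 1.7314508 × 10^10.
Nonprofit: 19761²·(1 − 2499/19761)·499400/2499 = 6.8168276 × 10^10.
Sum = 1.5534485 × 10^11.
SE = √(1.5534485 × 10^11) = 394100.

394100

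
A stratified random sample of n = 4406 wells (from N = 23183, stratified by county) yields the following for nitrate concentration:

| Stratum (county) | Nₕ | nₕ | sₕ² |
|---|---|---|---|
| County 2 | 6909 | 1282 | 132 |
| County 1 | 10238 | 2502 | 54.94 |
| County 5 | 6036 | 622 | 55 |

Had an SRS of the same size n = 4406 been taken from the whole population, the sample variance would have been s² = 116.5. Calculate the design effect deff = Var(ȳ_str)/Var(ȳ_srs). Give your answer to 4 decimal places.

0.7499

Var(ȳ_str) = Σ Wₕ²(1−fₕ)sₕ²/nₕ with Wₕ = Nₕ/23183:
  County 2: (6909/23183)²·(1−1282/6909)·132/1282 = 0.0074479841
  County 1: (10238/23183)²·(1−2502/10238)·54.94/2502 = 0.0032358894
  County 5: (6036/23183)²·(1−622/6036)·55/622 = 0.0053765107
  → Var(ȳ_str) = 0.016060384.
Var(ȳ_srs) = (1 − 4406/23183)·116.5/4406 = 0.021415983.
deff = 0.016060384 / 0.021415983 = 0.7499.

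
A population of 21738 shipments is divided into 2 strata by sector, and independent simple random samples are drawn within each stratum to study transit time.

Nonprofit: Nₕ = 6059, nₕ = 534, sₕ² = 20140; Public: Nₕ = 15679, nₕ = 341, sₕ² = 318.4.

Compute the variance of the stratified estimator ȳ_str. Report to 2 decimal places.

Var(ȳ_str) = Σₕ Wₕ²(1 − fₕ)sₕ²/nₕ with Wₕ = Nₕ/N, N = 21738.
Nonprofit: Wₕ = 0.27872849; term = 0.27872849²·(1 − 0.08813336)·20140/534 = 2.6718512.
Public: Wₕ = 0.72127151; term = 0.72127151²·(1 − 0.02174884)·318.4/341 = 0.47518925.
Sum = 3.1470405.

3.15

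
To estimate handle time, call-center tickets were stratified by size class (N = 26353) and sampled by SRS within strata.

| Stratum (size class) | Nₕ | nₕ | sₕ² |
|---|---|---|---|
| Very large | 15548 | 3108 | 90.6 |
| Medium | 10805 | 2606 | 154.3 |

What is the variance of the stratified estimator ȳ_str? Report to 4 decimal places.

0.0157

Var(ȳ_str) = Σₕ Wₕ²(1 − fₕ)sₕ²/nₕ with Wₕ = Nₕ/N, N = 26353.
Very large: Wₕ = 0.58998975; term = 0.58998975²·(1 − 0.19989709)·90.6/3108 = 0.0081186155.
Medium: Wₕ = 0.41001025; term = 0.41001025²·(1 − 0.24118464)·154.3/2606 = 0.0075529576.
Sum = 0.015671573.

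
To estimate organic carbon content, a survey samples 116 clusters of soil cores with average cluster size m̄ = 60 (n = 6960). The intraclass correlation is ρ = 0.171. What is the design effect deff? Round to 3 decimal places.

deff = 1 + (60 − 1)·0.171 = 1 + 10.089 = 11.089.

11.089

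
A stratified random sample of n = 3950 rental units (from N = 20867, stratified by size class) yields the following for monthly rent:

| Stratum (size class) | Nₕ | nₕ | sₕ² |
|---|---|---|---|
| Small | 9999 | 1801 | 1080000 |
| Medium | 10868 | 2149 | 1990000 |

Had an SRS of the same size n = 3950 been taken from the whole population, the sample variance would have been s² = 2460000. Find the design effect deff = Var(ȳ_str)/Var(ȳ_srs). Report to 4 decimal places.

Var(ȳ_str) = Σ Wₕ²(1−fₕ)sₕ²/nₕ with Wₕ = Nₕ/20867:
  Small: (9999/20867)²·(1−1801/9999)·1080000/1801 = 112.88975
  Medium: (10868/20867)²·(1−2149/10868)·1990000/2149 = 201.51758
  → Var(ȳ_str) = 314.40733.
Var(ȳ_srs) = (1 − 3950/20867)·2460000/3950 = 504.89532.
deff = 314.40733 / 504.89532 = 0.6227.

0.6227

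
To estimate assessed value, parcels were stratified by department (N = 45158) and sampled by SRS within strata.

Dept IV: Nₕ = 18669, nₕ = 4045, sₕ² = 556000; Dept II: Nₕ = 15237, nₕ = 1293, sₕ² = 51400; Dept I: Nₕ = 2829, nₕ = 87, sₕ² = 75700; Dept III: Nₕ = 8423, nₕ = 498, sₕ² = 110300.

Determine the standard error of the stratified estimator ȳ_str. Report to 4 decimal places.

5.7536

Var(ȳ_str) = Σₕ Wₕ²(1 − fₕ)sₕ²/nₕ with Wₕ = Nₕ/N, N = 45158.
Dept IV: Wₕ = 0.41341512; term = 0.41341512²·(1 − 0.21666934)·556000/4045 = 18.402385.
Dept II: Wₕ = 0.33741530; term = 0.33741530²·(1 − 0.08485922)·51400/1293 = 4.1417324.
Dept I: Wₕ = 0.06264671; term = 0.06264671²·(1 − 0.03075292)·75700/87 = 3.3098448.
Dept III: Wₕ = 0.18652288; term = 0.18652288²·(1 − 0.05912383)·110300/498 = 7.2500807.
Sum = 33.104043.
SE = √(33.104043) = 5.7536.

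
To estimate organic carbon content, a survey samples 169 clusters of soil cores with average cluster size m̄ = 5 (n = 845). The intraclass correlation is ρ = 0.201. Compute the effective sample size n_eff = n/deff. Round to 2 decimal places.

468.40

deff = 1 + (5 − 1)·0.201 = 1 + 0.804 = 1.804.
n_eff = 845 / 1.804 = 468.40.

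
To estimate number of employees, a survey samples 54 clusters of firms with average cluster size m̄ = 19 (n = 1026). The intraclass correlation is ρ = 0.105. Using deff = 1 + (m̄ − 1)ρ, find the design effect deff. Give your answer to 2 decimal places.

2.89

deff = 1 + (19 − 1)·0.105 = 1 + 1.89 = 2.89.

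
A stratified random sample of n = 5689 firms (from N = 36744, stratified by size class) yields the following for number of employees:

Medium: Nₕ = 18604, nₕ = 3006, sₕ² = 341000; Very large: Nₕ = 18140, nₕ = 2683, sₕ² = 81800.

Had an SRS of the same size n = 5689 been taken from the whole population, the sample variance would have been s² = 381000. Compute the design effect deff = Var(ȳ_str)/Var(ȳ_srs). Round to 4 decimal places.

Var(ȳ_str) = Σ Wₕ²(1−fₕ)sₕ²/nₕ with Wₕ = Nₕ/36744:
  Medium: (18604/36744)²·(1−3006/18604)·341000/3006 = 24.381913
  Very large: (18140/36744)²·(1−2683/18140)·81800/2683 = 6.3317281
  → Var(ȳ_str) = 30.713641.
Var(ȳ_srs) = (1 − 5689/36744)·381000/5689 = 56.602308.
deff = 30.713641 / 56.602308 = 0.5426.

0.5426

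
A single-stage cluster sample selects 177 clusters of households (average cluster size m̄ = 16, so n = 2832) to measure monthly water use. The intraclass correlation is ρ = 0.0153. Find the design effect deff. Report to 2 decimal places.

deff = 1 + (16 − 1)·0.0153 = 1 + 0.2295 = 1.2295.

1.23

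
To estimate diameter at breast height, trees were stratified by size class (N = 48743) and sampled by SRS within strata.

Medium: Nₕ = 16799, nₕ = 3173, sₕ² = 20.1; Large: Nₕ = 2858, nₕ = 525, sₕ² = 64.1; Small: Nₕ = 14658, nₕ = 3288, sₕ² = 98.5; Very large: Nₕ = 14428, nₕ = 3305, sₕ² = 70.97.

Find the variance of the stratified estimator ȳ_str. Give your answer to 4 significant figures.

Var(ȳ_str) = Σₕ Wₕ²(1 − fₕ)sₕ²/nₕ with Wₕ = Nₕ/N, N = 48743.
Medium: Wₕ = 0.34464436; term = 0.34464436²·(1 − 0.18888029)·20.1/3173 = 6.1031394 × 10^-4.
Large: Wₕ = 0.05863406; term = 0.05863406²·(1 − 0.18369489)·64.1/525 = 3.4265035 × 10^-4.
Small: Wₕ = 0.30072010; term = 0.30072010²·(1 − 0.22431437)·98.5/3288 = 0.0021014308.
Very large: Wₕ = 0.29600148; term = 0.29600148²·(1 − 0.22906848)·70.97/3305 = 0.0014504638.
Sum = 0.0045048589.

0.004505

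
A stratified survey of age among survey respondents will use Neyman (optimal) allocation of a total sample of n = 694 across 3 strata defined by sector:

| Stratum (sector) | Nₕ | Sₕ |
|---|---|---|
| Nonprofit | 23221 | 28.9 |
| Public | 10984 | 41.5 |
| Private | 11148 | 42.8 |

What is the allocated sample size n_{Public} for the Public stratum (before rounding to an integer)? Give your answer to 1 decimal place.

197.2

Neyman allocation: nₕ = n·NₕSₕ / Σⱼ NⱼSⱼ.
Σ NⱼSⱼ = 23221·28.9 + 10984·41.5 + 11148·42.8 = 1.6040573 × 10^6.
n_{Public} = 694·10984·41.5 / (1.6040573 × 10^6) = 197.2.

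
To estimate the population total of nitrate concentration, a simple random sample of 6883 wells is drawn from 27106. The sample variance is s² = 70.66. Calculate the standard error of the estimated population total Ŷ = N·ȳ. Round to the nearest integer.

2372

Var(Ŷ) = N²·Var(ȳ) = N²·(1 − n/N)·s²/n.
f = 6883/27106 = 0.25392902; Var(ȳ) = 0.74607098·70.66/6883 = 0.0076590695.
Var(Ŷ) = 27106² · 0.0076590695 = 5.6273882 × 10^6.
SE(Ŷ) = √(5.6273882 × 10^6) = 2372.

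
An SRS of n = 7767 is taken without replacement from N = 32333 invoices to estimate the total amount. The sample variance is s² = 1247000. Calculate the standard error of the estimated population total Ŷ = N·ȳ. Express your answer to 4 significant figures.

357100

Var(Ŷ) = N²·Var(ȳ) = N²·(1 − n/N)·s²/n.
f = 7767/32333 = 0.24021897; Var(ȳ) = 0.75978103·1247000/7767 = 121.98364.
Var(Ŷ) = 32333² · 121.98364 = 1.2752449 × 10^11.
SE(Ŷ) = √(1.2752449 × 10^11) = 357100.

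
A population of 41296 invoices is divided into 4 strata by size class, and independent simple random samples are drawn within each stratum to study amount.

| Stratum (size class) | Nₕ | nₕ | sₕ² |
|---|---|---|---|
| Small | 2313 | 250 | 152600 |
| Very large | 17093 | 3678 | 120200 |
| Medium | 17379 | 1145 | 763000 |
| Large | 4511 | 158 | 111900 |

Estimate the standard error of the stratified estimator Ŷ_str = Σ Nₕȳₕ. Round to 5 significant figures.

Var(Ŷ_str) = Σₕ Nₕ²(1 − fₕ)sₕ²/nₕ.
Small: 2313²·(1 − 250/2313)·152600/250 = 2.9126573 × 10^9.
Very large: 17093²·(1 − 3678/17093)·120200/3678 = 7.4937933 × 10^9.
Medium: 17379²·(1 − 1145/17379)·763000/1145 = 1.8800499 × 10^11.
Large: 4511²·(1 − 158/4511)·111900/158 = 1.3907033 × 10^10.
Sum = 2.1231847 × 10^11.
SE = √(2.1231847 × 10^11) = 460780.

460780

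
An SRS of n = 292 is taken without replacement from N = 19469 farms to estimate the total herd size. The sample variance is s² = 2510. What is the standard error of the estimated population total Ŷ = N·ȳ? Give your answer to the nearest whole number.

Var(Ŷ) = N²·Var(ȳ) = N²·(1 − n/N)·s²/n.
f = 292/19469 = 0.01499820; Var(ȳ) = 0.98500180·2510/292 = 8.4669675.
Var(Ŷ) = 19469² · 8.4669675 = 3.209336 × 10^9.
SE(Ŷ) = √(3.209336 × 10^9) = 56651.

56651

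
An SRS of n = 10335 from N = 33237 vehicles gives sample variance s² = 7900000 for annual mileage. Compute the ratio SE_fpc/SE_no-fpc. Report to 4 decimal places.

0.8301

f = n/N = 10335/33237 = 0.31094864.
SE_no-fpc = √(s²/n) = 27.647655; SE_fpc = √((1−f)s²/n) = 22.950075.
Ratio = √(1−f) = 0.83009117.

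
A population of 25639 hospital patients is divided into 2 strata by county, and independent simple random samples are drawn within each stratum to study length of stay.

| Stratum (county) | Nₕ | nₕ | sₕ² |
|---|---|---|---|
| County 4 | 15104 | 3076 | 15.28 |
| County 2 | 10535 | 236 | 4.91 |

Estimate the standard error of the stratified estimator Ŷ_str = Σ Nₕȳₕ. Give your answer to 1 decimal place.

1777.6

Var(Ŷ_str) = Σₕ Nₕ²(1 − fₕ)sₕ²/nₕ.
County 4: 15104²·(1 − 3076/15104)·15.28/3076 = 902448.48.
County 2: 10535²·(1 − 236/10535)·4.91/236 = 2.257351 × 10^6.
Sum = 3.1597995 × 10^6.
SE = √(3.1597995 × 10^6) = 1777.6.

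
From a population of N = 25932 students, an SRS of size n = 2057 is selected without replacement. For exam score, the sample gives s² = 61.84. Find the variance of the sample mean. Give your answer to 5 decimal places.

Under SRS without replacement, Var(ȳ) = (1 − f)·s²/n with f = n/N = 2057/25932 = 0.07932284.
Var(ȳ) = (1 − 0.07932284)·61.84/2057 = 0.92067716·0.030063199 = 0.0276785.

0.02768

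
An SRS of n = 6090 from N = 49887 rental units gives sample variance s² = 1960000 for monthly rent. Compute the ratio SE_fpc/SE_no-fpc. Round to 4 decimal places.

0.9370

f = n/N = 6090/49887 = 0.12207589.
SE_no-fpc = √(s²/n) = 17.939874; SE_fpc = √((1−f)s²/n) = 16.809232.
Ratio = √(1−f) = 0.93697604.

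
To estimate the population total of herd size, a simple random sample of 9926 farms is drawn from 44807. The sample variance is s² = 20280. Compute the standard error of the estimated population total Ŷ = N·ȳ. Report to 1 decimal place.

56508.6

Var(Ŷ) = N²·Var(ȳ) = N²·(1 − n/N)·s²/n.
f = 9926/44807 = 0.22152789; Var(ȳ) = 0.77847211·20280/9926 = 1.5905112.
Var(Ŷ) = 44807² · 1.5905112 = 3.1932172 × 10^9.
SE(Ŷ) = √(3.1932172 × 10^9) = 56508.6.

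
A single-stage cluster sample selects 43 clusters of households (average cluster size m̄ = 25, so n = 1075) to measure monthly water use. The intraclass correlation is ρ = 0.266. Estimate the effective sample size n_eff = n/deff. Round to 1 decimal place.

deff = 1 + (25 − 1)·0.266 = 1 + 6.384 = 7.384.
n_eff = 1075 / 7.384 = 145.6.

145.6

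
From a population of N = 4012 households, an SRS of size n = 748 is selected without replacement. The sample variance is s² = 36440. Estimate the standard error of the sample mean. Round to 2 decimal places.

6.30

Under SRS without replacement, Var(ȳ) = (1 − f)·s²/n with f = n/N = 748/4012 = 0.18644068.
Var(ȳ) = (1 − 0.18644068)·36440/748 = 0.81355932·48.716578 = 39.633826.
SE(ȳ) = √(39.633826) = 6.30.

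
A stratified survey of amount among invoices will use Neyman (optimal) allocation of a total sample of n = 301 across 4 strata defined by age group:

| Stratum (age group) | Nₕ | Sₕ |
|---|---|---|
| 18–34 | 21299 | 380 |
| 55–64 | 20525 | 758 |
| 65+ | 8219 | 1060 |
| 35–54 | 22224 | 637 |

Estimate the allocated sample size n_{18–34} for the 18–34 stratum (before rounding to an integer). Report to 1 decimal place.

Neyman allocation: nₕ = n·NₕSₕ / Σⱼ NⱼSⱼ.
Σ NⱼSⱼ = 21299·380 + 20525·758 + 8219·1060 + 22224·637 = 4.6520398 × 10^7.
n_{18–34} = 301·21299·380 / (4.6520398 × 10^7) = 52.4.

52.4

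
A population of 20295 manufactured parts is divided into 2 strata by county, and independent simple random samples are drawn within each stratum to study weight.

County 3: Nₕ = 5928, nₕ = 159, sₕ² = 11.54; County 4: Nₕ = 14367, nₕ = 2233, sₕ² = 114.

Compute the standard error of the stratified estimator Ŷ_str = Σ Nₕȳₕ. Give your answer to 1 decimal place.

3373.7

Var(Ŷ_str) = Σₕ Nₕ²(1 − fₕ)sₕ²/nₕ.
County 3: 5928²·(1 − 159/5928)·11.54/159 = 2.4820894 × 10^6.
County 4: 14367²·(1 − 2233/14367)·114/2233 = 8.8999222 × 10^6.
Sum = 1.1382012 × 10^7.
SE = √(1.1382012 × 10^7) = 3373.7.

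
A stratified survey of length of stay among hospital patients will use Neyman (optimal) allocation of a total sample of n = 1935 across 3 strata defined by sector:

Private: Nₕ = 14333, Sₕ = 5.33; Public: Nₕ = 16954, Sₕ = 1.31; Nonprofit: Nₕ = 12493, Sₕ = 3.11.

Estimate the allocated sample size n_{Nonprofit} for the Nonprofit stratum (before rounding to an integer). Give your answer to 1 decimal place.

Neyman allocation: nₕ = n·NₕSₕ / Σⱼ NⱼSⱼ.
Σ NⱼSⱼ = 14333·5.33 + 16954·1.31 + 12493·3.11 = 137457.86.
n_{Nonprofit} = 1935·12493·3.11 / 137457.86 = 546.9.

546.9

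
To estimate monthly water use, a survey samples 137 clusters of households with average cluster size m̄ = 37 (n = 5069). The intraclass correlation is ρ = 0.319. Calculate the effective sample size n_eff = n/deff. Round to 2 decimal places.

406.04

deff = 1 + (37 − 1)·0.319 = 1 + 11.484 = 12.484.
n_eff = 5069 / 12.484 = 406.04.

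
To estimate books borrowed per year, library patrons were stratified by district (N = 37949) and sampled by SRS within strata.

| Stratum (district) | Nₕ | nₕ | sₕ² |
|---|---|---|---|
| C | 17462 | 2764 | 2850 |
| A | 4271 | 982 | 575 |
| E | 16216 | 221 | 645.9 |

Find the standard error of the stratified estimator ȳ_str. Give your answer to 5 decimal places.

Var(ȳ_str) = Σₕ Wₕ²(1 − fₕ)sₕ²/nₕ with Wₕ = Nₕ/N, N = 37949.
C: Wₕ = 0.46014388; term = 0.46014388²·(1 − 0.15828657)·2850/2764 = 0.18376313.
A: Wₕ = 0.11254579; term = 0.11254579²·(1 − 0.22992273)·575/982 = 0.0057114862.
E: Wₕ = 0.42731034; term = 0.42731034²·(1 − 0.01362852)·645.9/221 = 0.52638114.
Sum = 0.71585576.
SE = √(0.71585576) = 0.84608.

0.84608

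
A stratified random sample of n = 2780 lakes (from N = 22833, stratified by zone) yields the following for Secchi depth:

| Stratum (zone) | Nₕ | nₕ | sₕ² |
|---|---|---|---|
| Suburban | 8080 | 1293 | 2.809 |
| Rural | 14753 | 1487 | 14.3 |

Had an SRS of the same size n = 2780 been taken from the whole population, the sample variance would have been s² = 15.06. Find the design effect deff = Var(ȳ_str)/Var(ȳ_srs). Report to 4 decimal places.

Var(ȳ_str) = Σ Wₕ²(1−fₕ)sₕ²/nₕ with Wₕ = Nₕ/22833:
  Suburban: (8080/22833)²·(1−1293/8080)·2.809/1293 = 2.2851593 × 10^-4
  Rural: (14753/22833)²·(1−1487/14753)·14.3/1487 = 0.0036101018
  → Var(ȳ_str) = 0.0038386177.
Var(ȳ_srs) = (1 − 2780/22833)·15.06/2780 = 0.0047576945.
deff = 0.0038386177 / 0.0047576945 = 0.8068.

0.8068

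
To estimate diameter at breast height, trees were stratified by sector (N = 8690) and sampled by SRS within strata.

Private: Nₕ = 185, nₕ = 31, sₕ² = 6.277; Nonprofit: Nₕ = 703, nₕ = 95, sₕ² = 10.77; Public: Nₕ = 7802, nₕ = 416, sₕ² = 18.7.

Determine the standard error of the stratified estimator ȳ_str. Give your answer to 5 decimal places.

0.18714

Var(ȳ_str) = Σₕ Wₕ²(1 − fₕ)sₕ²/nₕ with Wₕ = Nₕ/N, N = 8690.
Private: Wₕ = 0.02128884; term = 0.02128884²·(1 − 0.16756757)·6.277/31 = 7.63912 × 10^-5.
Nonprofit: Wₕ = 0.08089758; term = 0.08089758²·(1 − 0.13513514)·10.77/95 = 6.4166958 × 10^-4.
Public: Wₕ = 0.89781358; term = 0.89781358²·(1 − 0.05331966)·18.7/416 = 0.034302358.
Sum = 0.035020419.
SE = √(0.035020419) = 0.18714.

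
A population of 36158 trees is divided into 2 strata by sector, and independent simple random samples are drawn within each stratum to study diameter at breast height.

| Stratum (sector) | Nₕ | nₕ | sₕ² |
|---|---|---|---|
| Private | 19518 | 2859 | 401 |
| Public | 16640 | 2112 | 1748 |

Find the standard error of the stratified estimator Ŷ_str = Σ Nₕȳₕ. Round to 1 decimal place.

15674.4

Var(Ŷ_str) = Σₕ Nₕ²(1 − fₕ)sₕ²/nₕ.
Private: 19518²·(1 − 2859/19518)·401/2859 = 4.560521 × 10^7.
Public: 16640²·(1 − 2112/16640)·1748/2112 = 2.0008138 × 10^8.
Sum = 2.4568659 × 10^8.
SE = √(2.4568659 × 10^8) = 15674.4.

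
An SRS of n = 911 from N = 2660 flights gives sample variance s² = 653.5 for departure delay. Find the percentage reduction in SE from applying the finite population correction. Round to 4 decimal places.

f = n/N = 911/2660 = 0.34248120.
SE_no-fpc = √(s²/n) = 0.84696138; SE_fpc = √((1−f)s²/n) = 0.68678009.
Ratio = √(1−f) = 0.81087533. Reduction = 100·(1 − 0.81087533) = 18.9125%.

18.9125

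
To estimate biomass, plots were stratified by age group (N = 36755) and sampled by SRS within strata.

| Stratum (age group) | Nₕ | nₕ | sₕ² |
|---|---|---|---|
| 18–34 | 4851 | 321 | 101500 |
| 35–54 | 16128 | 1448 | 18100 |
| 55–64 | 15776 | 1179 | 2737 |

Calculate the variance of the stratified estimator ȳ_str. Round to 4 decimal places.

Var(ȳ_str) = Σₕ Wₕ²(1 − fₕ)sₕ²/nₕ with Wₕ = Nₕ/N, N = 36755.
18–34: Wₕ = 0.13198204; term = 0.13198204²·(1 − 0.06617192)·101500/321 = 5.1434868.
35–54: Wₕ = 0.43879744; term = 0.43879744²·(1 − 0.08978175)·18100/1448 = 2.1907041.
55–64: Wₕ = 0.42922051; term = 0.42922051²·(1 − 0.07473377)·2737/1179 = 0.39572059.
Sum = 7.7299115.

7.7299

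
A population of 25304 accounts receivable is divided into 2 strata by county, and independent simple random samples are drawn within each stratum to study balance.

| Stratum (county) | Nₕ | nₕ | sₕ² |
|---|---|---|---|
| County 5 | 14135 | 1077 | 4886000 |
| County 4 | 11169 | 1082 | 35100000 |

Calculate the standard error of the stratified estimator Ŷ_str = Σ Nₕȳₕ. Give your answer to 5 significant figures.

2.1195 × 10^6

Var(Ŷ_str) = Σₕ Nₕ²(1 − fₕ)sₕ²/nₕ.
County 5: 14135²·(1 − 1077/14135)·4886000/1077 = 8.3735619 × 10^11.
County 4: 11169²·(1 − 1082/11169)·35100000/1082 = 3.6547373 × 10^12.
Sum = 4.4920935 × 10^12.
SE = √(4.4920935 × 10^12) = 2.1195 × 10^6.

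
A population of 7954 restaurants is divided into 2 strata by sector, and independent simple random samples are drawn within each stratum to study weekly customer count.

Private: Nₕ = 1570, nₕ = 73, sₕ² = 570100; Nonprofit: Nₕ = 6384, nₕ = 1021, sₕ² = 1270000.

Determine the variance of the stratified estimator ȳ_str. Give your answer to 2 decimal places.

963.26

Var(ȳ_str) = Σₕ Wₕ²(1 − fₕ)sₕ²/nₕ with Wₕ = Nₕ/N, N = 7954.
Private: Wₕ = 0.19738496; term = 0.19738496²·(1 − 0.04649682)·570100/73 = 290.12053.
Nonprofit: Wₕ = 0.80261504; term = 0.80261504²·(1 − 0.15993108)·1270000/1021 = 673.14323.
Sum = 963.26376.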